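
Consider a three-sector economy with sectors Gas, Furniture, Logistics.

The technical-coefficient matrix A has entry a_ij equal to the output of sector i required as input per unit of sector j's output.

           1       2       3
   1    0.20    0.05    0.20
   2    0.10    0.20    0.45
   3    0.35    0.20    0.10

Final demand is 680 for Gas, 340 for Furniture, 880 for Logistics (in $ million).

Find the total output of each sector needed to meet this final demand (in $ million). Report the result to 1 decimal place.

x_1 = 1431.6, x_2 = 1676.7, x_3 = 1907.1

I − A =
  [   0.80    -0.05    -0.20]
  [  -0.10     0.80    -0.45]
  [  -0.35    -0.20     0.90]
Cofactors of I−A, C_ij = (−1)^(i+j)·(minor ij) (rows/columns in the sector order above):
  C_11 = (0.80)(0.90) − (-0.45)(-0.20) = 0.6300
  C_12 = −[(-0.10)(0.90) − (-0.45)(-0.35)] = 0.2475
  C_13 = (-0.10)(-0.20) − (0.80)(-0.35) = 0.3000
  C_21 = −[(-0.05)(0.90) − (-0.20)(-0.20)] = 0.0850
  C_22 = (0.80)(0.90) − (-0.20)(-0.35) = 0.6500
  C_23 = −[(0.80)(-0.20) − (-0.05)(-0.35)] = 0.1775
  C_31 = (-0.05)(-0.45) − (-0.20)(0.80) = 0.1825
  C_32 = −[(0.80)(-0.45) − (-0.20)(-0.10)] = 0.3800
  C_33 = (0.80)(0.80) − (-0.05)(-0.10) = 0.6350
det(I−A) = Σ_j (I−A)_1j·C_1j = (0.80)(0.6300) + (-0.05)(0.2475) + (-0.20)(0.3000) = 0.431625
adj(I−A) = Cᵀ =
  [ 0.6300   0.0850   0.1825]
  [ 0.2475   0.6500   0.3800]
  [ 0.3000   0.1775   0.6350]
(I − A)⁻¹ = adj(I−A) / det(I−A) ≈
  [   1.4596     0.1969     0.4228]
  [   0.5734     1.5059     0.8804]
  [   0.6950     0.4112     1.4712]
x = (I − A)⁻¹ d = adj(I−A)·d / det(I−A), with det(I−A) = 0.431625:
  x_1 = (0.6300·680 + 0.0850·340 + 0.1825·880) / 0.431625 = 617.90 / 0.431625 ≈ 1431.6
  x_2 = (0.2475·680 + 0.6500·340 + 0.3800·880) / 0.431625 = 723.70 / 0.431625 ≈ 1676.7
  x_3 = (0.3000·680 + 0.1775·340 + 0.6350·880) / 0.431625 = 823.15 / 0.431625 ≈ 1907.1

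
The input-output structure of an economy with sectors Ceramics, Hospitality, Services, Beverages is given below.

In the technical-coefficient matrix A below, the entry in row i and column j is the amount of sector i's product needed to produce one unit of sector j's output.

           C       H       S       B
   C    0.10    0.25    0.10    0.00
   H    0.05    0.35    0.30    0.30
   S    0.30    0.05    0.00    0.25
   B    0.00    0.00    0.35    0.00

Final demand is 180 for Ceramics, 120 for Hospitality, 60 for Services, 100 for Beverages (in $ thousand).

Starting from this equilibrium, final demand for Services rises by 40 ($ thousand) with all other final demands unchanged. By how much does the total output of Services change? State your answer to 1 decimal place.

I − A =
  [   0.90    -0.25    -0.10     0.00]
  [  -0.05     0.65    -0.30    -0.30]
  [  -0.30    -0.05     1.00    -0.25]
  [   0.00     0.00    -0.35     1.00]
Compute the cofactors C_ij = (−1)^(i+j)·(3×3 minor ij) of I−A; the adjugate is their transpose:
adj(I−A) = Cᵀ =
  [ 0.572875   0.233125   0.166250   0.111500]
  [ 0.167125   0.791250   0.369500   0.329750]
  [ 0.197500   0.120000   0.572500   0.179125]
  [ 0.069125   0.042000   0.200375   0.516750]
det(I−A) = Σ_j (I−A)_1j·C_1j = (0.90)(0.572875) + (-0.25)(0.167125) + (-0.10)(0.197500) + (0.00)(0.069125) = 0.45405625
(I − A)⁻¹ = adj(I−A) / det(I−A) ≈
  [   1.2617     0.5134     0.3661     0.2456]
  [   0.3681     1.7426     0.8138     0.7262]
  [   0.4350     0.2643     1.2609     0.3945]
  [   0.1522     0.0925     0.4413     1.1381]
Δx = (I − A)⁻¹ Δd with Δd having +40 in the Services component and 0 elsewhere.
So Δx_S = L_SS · (+40), where L_SS = adj(I−A)_SS / det(I−A) = 0.572500 / 0.45405625.
Δx_S = 0.572500 × (+40) / 0.45405625 = 22.90 / 0.45405625 ≈ 50.4.

Δx_S = 50.4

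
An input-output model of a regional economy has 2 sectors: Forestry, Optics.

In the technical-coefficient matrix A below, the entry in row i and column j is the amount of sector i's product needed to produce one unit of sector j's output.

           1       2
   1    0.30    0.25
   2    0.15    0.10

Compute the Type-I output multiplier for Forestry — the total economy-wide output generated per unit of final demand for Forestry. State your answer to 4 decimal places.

I − A =
  [   0.70    -0.25]
  [  -0.15     0.90]
det(I−A) = (0.70)(0.90) − (-0.25)(-0.15) = 0.5925
adj(I−A) = [[0.90, 0.25], [0.15, 0.70]]
(I − A)⁻¹ = adj(I−A) / det(I−A) ≈
  [   1.51899     0.42194]
  [   0.25316     1.18143]
The output multiplier for sector j is the column-j sum of the Leontief inverse (I − A)⁻¹ = adj(I−A) / det(I−A).
Column 1 of adj(I−A): (0.90, 0.15); det(I−A) = 0.5925.
m_1 = (0.90 + 0.15) / 0.5925 = 1.05 / 0.5925 ≈ 1.7722.

m_1 = 1.7722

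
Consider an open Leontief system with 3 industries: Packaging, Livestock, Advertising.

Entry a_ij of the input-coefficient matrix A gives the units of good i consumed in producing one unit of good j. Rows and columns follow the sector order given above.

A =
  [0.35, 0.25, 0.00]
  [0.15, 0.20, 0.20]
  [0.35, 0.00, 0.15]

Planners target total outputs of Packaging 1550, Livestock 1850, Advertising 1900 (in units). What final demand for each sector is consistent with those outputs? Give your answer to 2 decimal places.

I − A =
  [   0.65    -0.25     0.00]
  [  -0.15     0.80    -0.20]
  [  -0.35     0.00     0.85]
d = (I − A) x:
  d_1 = (+0.65)·1550 + (-0.25)·1850 + (+0.00)·1900 = 545.00
  d_2 = (-0.15)·1550 + (+0.80)·1850 + (-0.20)·1900 = 867.50
  d_3 = (-0.35)·1550 + (+0.00)·1850 + (+0.85)·1900 = 1072.50

d_1 = 545.00, d_2 = 867.50, d_3 = 1072.50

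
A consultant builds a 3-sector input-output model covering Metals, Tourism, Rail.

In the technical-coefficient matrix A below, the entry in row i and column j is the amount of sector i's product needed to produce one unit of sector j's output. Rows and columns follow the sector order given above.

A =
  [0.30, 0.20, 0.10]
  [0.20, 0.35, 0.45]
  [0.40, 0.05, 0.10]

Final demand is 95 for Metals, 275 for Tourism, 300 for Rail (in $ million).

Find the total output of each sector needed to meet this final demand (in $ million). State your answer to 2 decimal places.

x_1 = 511.66, x_2 = 1007.46, x_3 = 616.71

I − A =
  [   0.70    -0.20    -0.10]
  [  -0.20     0.65    -0.45]
  [  -0.40    -0.05     0.90]
Cofactors of I−A, C_ij = (−1)^(i+j)·(minor ij) (rows/columns in the sector order above):
  C_11 = (0.65)(0.90) − (-0.45)(-0.05) = 0.5625
  C_12 = −[(-0.20)(0.90) − (-0.45)(-0.40)] = 0.3600
  C_13 = (-0.20)(-0.05) − (0.65)(-0.40) = 0.2700
  C_21 = −[(-0.20)(0.90) − (-0.10)(-0.05)] = 0.1850
  C_22 = (0.70)(0.90) − (-0.10)(-0.40) = 0.5900
  C_23 = −[(0.70)(-0.05) − (-0.20)(-0.40)] = 0.1150
  C_31 = (-0.20)(-0.45) − (-0.10)(0.65) = 0.1550
  C_32 = −[(0.70)(-0.45) − (-0.10)(-0.20)] = 0.3350
  C_33 = (0.70)(0.65) − (-0.20)(-0.20) = 0.4150
det(I−A) = Σ_j (I−A)_1j·C_1j = (0.70)(0.5625) + (-0.20)(0.3600) + (-0.10)(0.2700) = 0.29475
adj(I−A) = Cᵀ =
  [ 0.5625   0.1850   0.1550]
  [ 0.3600   0.5900   0.3350]
  [ 0.2700   0.1150   0.4150]
(I − A)⁻¹ = adj(I−A) / det(I−A) ≈
  [   1.9084     0.6277     0.5259]
  [   1.2214     2.0017     1.1366]
  [   0.9160     0.3902     1.4080]
x = (I − A)⁻¹ d = adj(I−A)·d / det(I−A), with det(I−A) = 0.29475:
  x_1 = (0.5625·95 + 0.1850·275 + 0.1550·300) / 0.29475 = 150.8125 / 0.29475 ≈ 511.66
  x_2 = (0.3600·95 + 0.5900·275 + 0.3350·300) / 0.29475 = 296.95 / 0.29475 ≈ 1007.46
  x_3 = (0.2700·95 + 0.1150·275 + 0.4150·300) / 0.29475 = 181.775 / 0.29475 ≈ 616.71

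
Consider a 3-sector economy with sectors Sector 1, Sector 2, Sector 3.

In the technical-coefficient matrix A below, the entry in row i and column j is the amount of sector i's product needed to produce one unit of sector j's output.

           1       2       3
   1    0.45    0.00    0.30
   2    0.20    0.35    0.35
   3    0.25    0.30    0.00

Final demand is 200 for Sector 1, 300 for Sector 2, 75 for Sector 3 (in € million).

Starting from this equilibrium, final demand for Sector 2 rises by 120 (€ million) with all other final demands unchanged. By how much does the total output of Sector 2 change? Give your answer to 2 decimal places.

I − A =
  [   0.55     0.00    -0.30]
  [  -0.20     0.65    -0.35]
  [  -0.25    -0.30     1.00]
Cofactors of I−A, C_ij = (−1)^(i+j)·(minor ij) (rows/columns in the sector order above):
  C_11 = (0.65)(1.00) − (-0.35)(-0.30) = 0.5450
  C_12 = −[(-0.20)(1.00) − (-0.35)(-0.25)] = 0.2875
  C_13 = (-0.20)(-0.30) − (0.65)(-0.25) = 0.2225
  C_21 = −[(0.00)(1.00) − (-0.30)(-0.30)] = 0.0900
  C_22 = (0.55)(1.00) − (-0.30)(-0.25) = 0.4750
  C_23 = −[(0.55)(-0.30) − (0.00)(-0.25)] = 0.1650
  C_31 = (0.00)(-0.35) − (-0.30)(0.65) = 0.1950
  C_32 = −[(0.55)(-0.35) − (-0.30)(-0.20)] = 0.2525
  C_33 = (0.55)(0.65) − (0.00)(-0.20) = 0.3575
det(I−A) = Σ_j (I−A)_1j·C_1j = (0.55)(0.5450) + (0.00)(0.2875) + (-0.30)(0.2225) = 0.2330
adj(I−A) = Cᵀ =
  [ 0.5450   0.0900   0.1950]
  [ 0.2875   0.4750   0.2525]
  [ 0.2225   0.1650   0.3575]
(I − A)⁻¹ = adj(I−A) / det(I−A) ≈
  [   2.3391     0.3863     0.8369]
  [   1.2339     2.0386     1.0837]
  [   0.9549     0.7082     1.5343]
Δx = (I − A)⁻¹ Δd with Δd having +120 in the Sector 2 component and 0 elsewhere.
So Δx_2 = L_22 · (+120), where L_22 = adj(I−A)_22 / det(I−A) = 0.4750 / 0.2330.
Δx_2 = 0.4750 × (+120) / 0.2330 = 57.00 / 0.2330 ≈ 244.64.

Δx_2 = 244.64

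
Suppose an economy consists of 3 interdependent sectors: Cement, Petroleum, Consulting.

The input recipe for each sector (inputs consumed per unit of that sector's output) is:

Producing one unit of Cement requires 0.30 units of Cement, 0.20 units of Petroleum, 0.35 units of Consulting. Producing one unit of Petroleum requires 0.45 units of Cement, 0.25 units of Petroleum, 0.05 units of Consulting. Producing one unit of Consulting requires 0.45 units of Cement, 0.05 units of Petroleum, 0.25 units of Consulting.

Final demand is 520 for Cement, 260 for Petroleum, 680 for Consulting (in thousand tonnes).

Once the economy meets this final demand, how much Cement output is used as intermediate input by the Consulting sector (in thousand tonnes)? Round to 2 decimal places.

I − A =
  [   0.70    -0.45    -0.45]
  [  -0.20     0.75    -0.05]
  [  -0.35    -0.05     0.75]
Cofactors of I−A, C_ij = (−1)^(i+j)·(minor ij) (rows/columns in the sector order above):
  C_11 = (0.75)(0.75) − (-0.05)(-0.05) = 0.5600
  C_12 = −[(-0.20)(0.75) − (-0.05)(-0.35)] = 0.1675
  C_13 = (-0.20)(-0.05) − (0.75)(-0.35) = 0.2725
  C_21 = −[(-0.45)(0.75) − (-0.45)(-0.05)] = 0.3600
  C_22 = (0.70)(0.75) − (-0.45)(-0.35) = 0.3675
  C_23 = −[(0.70)(-0.05) − (-0.45)(-0.35)] = 0.1925
  C_31 = (-0.45)(-0.05) − (-0.45)(0.75) = 0.3600
  C_32 = −[(0.70)(-0.05) − (-0.45)(-0.20)] = 0.1250
  C_33 = (0.70)(0.75) − (-0.45)(-0.20) = 0.4350
det(I−A) = Σ_j (I−A)_1j·C_1j = (0.70)(0.5600) + (-0.45)(0.1675) + (-0.45)(0.2725) = 0.1940
adj(I−A) = Cᵀ =
  [ 0.5600   0.3600   0.3600]
  [ 0.1675   0.3675   0.1250]
  [ 0.2725   0.1925   0.4350]
(I − A)⁻¹ = adj(I−A) / det(I−A) ≈
  [   2.8866     1.8557     1.8557]
  [   0.8634     1.8943     0.6443]
  [   1.4046     0.9923     2.2423]
First solve x = (I − A)⁻¹ d = adj(I−A)·d / det(I−A); in particular x_3 = (0.2725·520 + 0.1925·260 + 0.4350·680) / 0.1940 = 487.55 / 0.1940 ≈ 2513.1443.
Intermediate flow from 1 to 3: z_13 = a_13 · x_3 = 0.45 × 487.55 / 0.1940 = 219.3975 / 0.1940 ≈ 1130.91.

z_13 = 1130.91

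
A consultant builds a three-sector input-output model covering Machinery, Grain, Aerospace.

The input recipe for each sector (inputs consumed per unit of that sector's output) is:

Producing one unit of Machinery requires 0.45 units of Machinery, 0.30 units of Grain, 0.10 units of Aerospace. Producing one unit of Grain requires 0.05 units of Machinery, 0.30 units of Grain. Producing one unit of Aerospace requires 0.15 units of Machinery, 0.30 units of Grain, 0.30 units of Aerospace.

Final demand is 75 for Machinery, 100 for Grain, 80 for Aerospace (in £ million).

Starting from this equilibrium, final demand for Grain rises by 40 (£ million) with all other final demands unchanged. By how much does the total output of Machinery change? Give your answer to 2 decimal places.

Δx_M = 5.67

I − A =
  [   0.55    -0.05    -0.15]
  [  -0.30     0.70    -0.30]
  [  -0.10     0.00     0.70]
Cofactors of I−A, C_ij = (−1)^(i+j)·(minor ij) (rows/columns in the sector order above):
  C_11 = (0.70)(0.70) − (-0.30)(0.00) = 0.4900
  C_12 = −[(-0.30)(0.70) − (-0.30)(-0.10)] = 0.2400
  C_13 = (-0.30)(0.00) − (0.70)(-0.10) = 0.0700
  C_21 = −[(-0.05)(0.70) − (-0.15)(0.00)] = 0.0350
  C_22 = (0.55)(0.70) − (-0.15)(-0.10) = 0.3700
  C_23 = −[(0.55)(0.00) − (-0.05)(-0.10)] = 0.0050
  C_31 = (-0.05)(-0.30) − (-0.15)(0.70) = 0.1200
  C_32 = −[(0.55)(-0.30) − (-0.15)(-0.30)] = 0.2100
  C_33 = (0.55)(0.70) − (-0.05)(-0.30) = 0.3700
det(I−A) = Σ_j (I−A)_1j·C_1j = (0.55)(0.4900) + (-0.05)(0.2400) + (-0.15)(0.0700) = 0.2470
adj(I−A) = Cᵀ =
  [ 0.4900   0.0350   0.1200]
  [ 0.2400   0.3700   0.2100]
  [ 0.0700   0.0050   0.3700]
(I − A)⁻¹ = adj(I−A) / det(I−A) ≈
  [   1.9838     0.1417     0.4858]
  [   0.9717     1.4980     0.8502]
  [   0.2834     0.0202     1.4980]
Δx = (I − A)⁻¹ Δd with Δd having +40 in the Grain component and 0 elsewhere.
So Δx_M = L_MG · (+40), where L_MG = adj(I−A)_MG / det(I−A) = 0.0350 / 0.2470.
Δx_M = 0.0350 × (+40) / 0.2470 = 1.40 / 0.2470 ≈ 5.67.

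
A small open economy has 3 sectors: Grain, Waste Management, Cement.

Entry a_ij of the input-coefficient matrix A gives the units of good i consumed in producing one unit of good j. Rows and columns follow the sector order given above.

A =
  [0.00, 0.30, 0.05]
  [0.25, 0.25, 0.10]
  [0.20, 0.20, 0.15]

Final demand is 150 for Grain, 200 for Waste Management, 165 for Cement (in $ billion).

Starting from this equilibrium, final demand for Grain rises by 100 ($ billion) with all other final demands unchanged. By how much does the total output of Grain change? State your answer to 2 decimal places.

I − A =
  [   1.00    -0.30    -0.05]
  [  -0.25     0.75    -0.10]
  [  -0.20    -0.20     0.85]
Cofactors of I−A, C_ij = (−1)^(i+j)·(minor ij) (rows/columns in the sector order above):
  C_11 = (0.75)(0.85) − (-0.10)(-0.20) = 0.6175
  C_12 = −[(-0.25)(0.85) − (-0.10)(-0.20)] = 0.2325
  C_13 = (-0.25)(-0.20) − (0.75)(-0.20) = 0.2000
  C_21 = −[(-0.30)(0.85) − (-0.05)(-0.20)] = 0.2650
  C_22 = (1.00)(0.85) − (-0.05)(-0.20) = 0.8400
  C_23 = −[(1.00)(-0.20) − (-0.30)(-0.20)] = 0.2600
  C_31 = (-0.30)(-0.10) − (-0.05)(0.75) = 0.0675
  C_32 = −[(1.00)(-0.10) − (-0.05)(-0.25)] = 0.1125
  C_33 = (1.00)(0.75) − (-0.30)(-0.25) = 0.6750
det(I−A) = Σ_j (I−A)_1j·C_1j = (1.00)(0.6175) + (-0.30)(0.2325) + (-0.05)(0.2000) = 0.53775
adj(I−A) = Cᵀ =
  [ 0.6175   0.2650   0.0675]
  [ 0.2325   0.8400   0.1125]
  [ 0.2000   0.2600   0.6750]
(I − A)⁻¹ = adj(I−A) / det(I−A) ≈
  [   1.1483     0.4928     0.1255]
  [   0.4324     1.5621     0.2092]
  [   0.3719     0.4835     1.2552]
Δx = (I − A)⁻¹ Δd with Δd having +100 in the Grain component and 0 elsewhere.
So Δx_1 = L_11 · (+100), where L_11 = adj(I−A)_11 / det(I−A) = 0.6175 / 0.53775.
Δx_1 = 0.6175 × (+100) / 0.53775 = 61.75 / 0.53775 ≈ 114.83.

Δx_1 = 114.83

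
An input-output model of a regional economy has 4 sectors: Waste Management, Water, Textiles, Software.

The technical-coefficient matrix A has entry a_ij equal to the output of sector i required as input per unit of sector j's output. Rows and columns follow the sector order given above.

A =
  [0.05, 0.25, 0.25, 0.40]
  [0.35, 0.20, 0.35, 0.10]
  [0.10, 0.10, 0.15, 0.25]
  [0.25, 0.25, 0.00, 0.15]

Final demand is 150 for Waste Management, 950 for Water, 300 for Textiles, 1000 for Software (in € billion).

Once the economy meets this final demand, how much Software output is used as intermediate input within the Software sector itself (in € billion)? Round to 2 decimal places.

z_44 = 483.70

I − A =
  [   0.95    -0.25    -0.25    -0.40]
  [  -0.35     0.80    -0.35    -0.10]
  [  -0.10    -0.10     0.85    -0.25]
  [  -0.25    -0.25     0.00     0.85]
Compute the cofactors C_ij = (−1)^(i+j)·(3×3 minor ij) of I−A; the adjugate is their transpose:
adj(I−A) = Cᵀ =
  [ 0.505125   0.302500   0.273125   0.353625]
  [ 0.325750   0.564500   0.328250   0.316250]
  [ 0.169625   0.177000   0.426625   0.226125]
  [ 0.244375   0.255000   0.176875   0.500875]
det(I−A) = Σ_j (I−A)_1j·C_1j = (0.95)(0.505125) + (-0.25)(0.325750) + (-0.25)(0.169625) + (-0.40)(0.244375) = 0.258275
(I − A)⁻¹ = adj(I−A) / det(I−A) ≈
  [   1.9558     1.1712     1.0575     1.3692]
  [   1.2613     2.1857     1.2709     1.2245]
  [   0.6568     0.6853     1.6518     0.8755]
  [   0.9462     0.9873     0.6848     1.9393]
First solve x = (I − A)⁻¹ d = adj(I−A)·d / det(I−A); in particular x_4 = (0.244375·150 + 0.255000·950 + 0.176875·300 + 0.500875·1000) / 0.258275 = 832.84375 / 0.258275 ≈ 3224.6394.
Intermediate flow from 4 to 4: z_44 = a_44 · x_4 = 0.15 × 832.84375 / 0.258275 = 124.9265625 / 0.258275 ≈ 483.70.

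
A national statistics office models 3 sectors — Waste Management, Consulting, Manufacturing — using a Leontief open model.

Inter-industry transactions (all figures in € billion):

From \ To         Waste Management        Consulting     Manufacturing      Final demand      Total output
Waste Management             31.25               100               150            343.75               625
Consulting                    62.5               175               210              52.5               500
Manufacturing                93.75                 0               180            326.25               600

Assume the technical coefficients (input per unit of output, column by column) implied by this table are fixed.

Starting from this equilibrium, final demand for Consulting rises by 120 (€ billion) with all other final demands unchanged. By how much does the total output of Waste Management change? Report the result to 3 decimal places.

Technical coefficients a_ij = z_ij / X_j:
  a_11 = 31.25/625 = 0.05, a_21 = 62.5/625 = 0.10, a_31 = 93.75/625 = 0.15
  a_12 = 100/500 = 0.20, a_22 = 175/500 = 0.35, a_32 = 0/500 = 0.00
  a_13 = 150/600 = 0.25, a_23 = 210/600 = 0.35, a_33 = 180/600 = 0.30
I − A =
  [   0.95    -0.20    -0.25]
  [  -0.10     0.65    -0.35]
  [  -0.15     0.00     0.70]
Cofactors of I−A, C_ij = (−1)^(i+j)·(minor ij) (rows/columns in the sector order above):
  C_11 = (0.65)(0.70) − (-0.35)(0.00) = 0.4550
  C_12 = −[(-0.10)(0.70) − (-0.35)(-0.15)] = 0.1225
  C_13 = (-0.10)(0.00) − (0.65)(-0.15) = 0.0975
  C_21 = −[(-0.20)(0.70) − (-0.25)(0.00)] = 0.1400
  C_22 = (0.95)(0.70) − (-0.25)(-0.15) = 0.6275
  C_23 = −[(0.95)(0.00) − (-0.20)(-0.15)] = 0.0300
  C_31 = (-0.20)(-0.35) − (-0.25)(0.65) = 0.2325
  C_32 = −[(0.95)(-0.35) − (-0.25)(-0.10)] = 0.3575
  C_33 = (0.95)(0.65) − (-0.20)(-0.10) = 0.5975
det(I−A) = Σ_j (I−A)_1j·C_1j = (0.95)(0.4550) + (-0.20)(0.1225) + (-0.25)(0.0975) = 0.383375
adj(I−A) = Cᵀ =
  [ 0.4550   0.1400   0.2325]
  [ 0.1225   0.6275   0.3575]
  [ 0.0975   0.0300   0.5975]
(I − A)⁻¹ = adj(I−A) / det(I−A) ≈
  [   1.1868     0.3652     0.6065]
  [   0.3195     1.6368     0.9325]
  [   0.2543     0.0783     1.5585]
Δx = (I − A)⁻¹ Δd with Δd having +120 in the Consulting component and 0 elsewhere.
So Δx_1 = L_12 · (+120), where L_12 = adj(I−A)_12 / det(I−A) = 0.1400 / 0.383375.
Δx_1 = 0.1400 × (+120) / 0.383375 = 16.80 / 0.383375 ≈ 43.821.

Δx_1 = 43.821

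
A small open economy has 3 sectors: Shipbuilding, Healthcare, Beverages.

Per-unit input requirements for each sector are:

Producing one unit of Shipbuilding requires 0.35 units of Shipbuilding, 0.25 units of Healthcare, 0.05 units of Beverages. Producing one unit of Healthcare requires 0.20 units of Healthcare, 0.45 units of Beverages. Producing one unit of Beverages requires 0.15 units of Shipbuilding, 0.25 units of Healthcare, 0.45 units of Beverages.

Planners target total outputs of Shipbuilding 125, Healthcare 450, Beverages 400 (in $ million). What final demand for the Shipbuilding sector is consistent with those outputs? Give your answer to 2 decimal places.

d_S = 21.25

I − A =
  [   0.65     0.00    -0.15]
  [  -0.25     0.80    -0.25]
  [  -0.05    -0.45     0.55]
d = (I − A) x:
  d_S = (+0.65)·125 + (+0.00)·450 + (-0.15)·400 = 21.25
  d_H = (-0.25)·125 + (+0.80)·450 + (-0.25)·400 = 228.75
  d_B = (-0.05)·125 + (-0.45)·450 + (+0.55)·400 = 11.25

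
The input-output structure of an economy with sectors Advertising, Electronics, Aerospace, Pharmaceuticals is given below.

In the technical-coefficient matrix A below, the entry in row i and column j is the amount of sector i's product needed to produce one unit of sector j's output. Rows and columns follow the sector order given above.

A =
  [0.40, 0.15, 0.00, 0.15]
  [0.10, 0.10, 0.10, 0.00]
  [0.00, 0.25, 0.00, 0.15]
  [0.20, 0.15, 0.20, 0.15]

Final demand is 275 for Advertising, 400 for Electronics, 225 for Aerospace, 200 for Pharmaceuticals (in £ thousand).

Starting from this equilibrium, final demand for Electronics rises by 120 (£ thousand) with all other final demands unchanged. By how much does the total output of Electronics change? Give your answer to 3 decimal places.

Δx_2 = 143.367

I − A =
  [   0.60    -0.15     0.00    -0.15]
  [  -0.10     0.90    -0.10     0.00]
  [   0.00    -0.25     1.00    -0.15]
  [  -0.20    -0.15    -0.20     0.85]
Compute the cofactors C_ij = (−1)^(i+j)·(3×3 minor ij) of I−A; the adjugate is their transpose:
adj(I−A) = Cᵀ =
  [ 0.7145   0.1530   0.0420   0.1335]
  [ 0.0850   0.4620   0.0510   0.0240]
  [ 0.0505   0.1380   0.4170   0.0825]
  [ 0.1950   0.1500   0.1170   0.5100]
det(I−A) = Σ_j (I−A)_1j·C_1j = (0.60)(0.7145) + (-0.15)(0.0850) + (0.00)(0.0505) + (-0.15)(0.1950) = 0.3867
(I − A)⁻¹ = adj(I−A) / det(I−A) ≈
  [   1.8477     0.3957     0.1086     0.3452]
  [   0.2198     1.1947     0.1319     0.0621]
  [   0.1306     0.3569     1.0784     0.2133]
  [   0.5043     0.3879     0.3026     1.3189]
Δx = (I − A)⁻¹ Δd with Δd having +120 in the Electronics component and 0 elsewhere.
So Δx_2 = L_22 · (+120), where L_22 = adj(I−A)_22 / det(I−A) = 0.4620 / 0.3867.
Δx_2 = 0.4620 × (+120) / 0.3867 = 55.44 / 0.3867 ≈ 143.367.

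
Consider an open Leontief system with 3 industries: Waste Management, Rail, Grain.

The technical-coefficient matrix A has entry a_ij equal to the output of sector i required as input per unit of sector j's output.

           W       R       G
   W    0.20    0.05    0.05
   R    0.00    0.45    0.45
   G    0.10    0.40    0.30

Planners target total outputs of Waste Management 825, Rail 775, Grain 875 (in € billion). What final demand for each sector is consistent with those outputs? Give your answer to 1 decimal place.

d_W = 577.5, d_R = 32.5, d_G = 220.0

I − A =
  [   0.80    -0.05    -0.05]
  [   0.00     0.55    -0.45]
  [  -0.10    -0.40     0.70]
d = (I − A) x:
  d_W = (+0.80)·825 + (-0.05)·775 + (-0.05)·875 = 577.5
  d_R = (+0.00)·825 + (+0.55)·775 + (-0.45)·875 = 32.5
  d_G = (-0.10)·825 + (-0.40)·775 + (+0.70)·875 = 220.0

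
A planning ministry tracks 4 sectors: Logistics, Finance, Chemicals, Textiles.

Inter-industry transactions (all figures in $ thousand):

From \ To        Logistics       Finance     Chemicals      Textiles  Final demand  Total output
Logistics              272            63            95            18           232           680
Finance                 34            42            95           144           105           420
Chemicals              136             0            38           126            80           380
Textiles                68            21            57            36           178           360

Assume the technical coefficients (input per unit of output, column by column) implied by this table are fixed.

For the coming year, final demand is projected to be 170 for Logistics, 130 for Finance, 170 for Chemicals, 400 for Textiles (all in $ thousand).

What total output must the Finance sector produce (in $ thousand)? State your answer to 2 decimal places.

x_F = 655.27

Technical coefficients a_ij = z_ij / X_j:
  a_LL = 272/680 = 0.40, a_FL = 34/680 = 0.05, a_CL = 136/680 = 0.20, a_TL = 68/680 = 0.10
  a_LF = 63/420 = 0.15, a_FF = 42/420 = 0.10, a_CF = 0/420 = 0.00, a_TF = 21/420 = 0.05
  a_LC = 95/380 = 0.25, a_FC = 95/380 = 0.25, a_CC = 38/380 = 0.10, a_TC = 57/380 = 0.15
  a_LT = 18/360 = 0.05, a_FT = 144/360 = 0.40, a_CT = 126/360 = 0.35, a_TT = 36/360 = 0.10
I − A =
  [   0.60    -0.15    -0.25    -0.05]
  [  -0.05     0.90    -0.25    -0.40]
  [  -0.20     0.00     0.90    -0.35]
  [  -0.10    -0.05    -0.15     0.90]
Compute the cofactors C_ij = (−1)^(i+j)·(3×3 minor ij) of I−A; the adjugate is their transpose:
adj(I−A) = Cᵀ =
  [ 0.659375   0.120250   0.247625   0.186375]
  [ 0.139625   0.394750   0.191375   0.257625]
  [ 0.190375   0.043250   0.456625   0.207375]
  [ 0.112750   0.042500   0.114250   0.426750]
det(I−A) = Σ_j (I−A)_1j·C_1j = (0.60)(0.659375) + (-0.15)(0.139625) + (-0.25)(0.190375) + (-0.05)(0.112750) = 0.32145
(I − A)⁻¹ = adj(I−A) / det(I−A) ≈
  [   2.0513     0.3741     0.7703     0.5798]
  [   0.4344     1.2280     0.5953     0.8014]
  [   0.5922     0.1345     1.4205     0.6451]
  [   0.3508     0.1322     0.3554     1.3276]
x = (I − A)⁻¹ d = adj(I−A)·d / det(I−A), with det(I−A) = 0.32145:
  x_L = (0.659375·170 + 0.120250·130 + 0.247625·170 + 0.186375·400) / 0.32145 = 244.3725 / 0.32145 ≈ 760.22
  x_F = (0.139625·170 + 0.394750·130 + 0.191375·170 + 0.257625·400) / 0.32145 = 210.6375 / 0.32145 ≈ 655.27
  x_C = (0.190375·170 + 0.043250·130 + 0.456625·170 + 0.207375·400) / 0.32145 = 198.5625 / 0.32145 ≈ 617.71
  x_T = (0.112750·170 + 0.042500·130 + 0.114250·170 + 0.426750·400) / 0.32145 = 214.815 / 0.32145 ≈ 668.27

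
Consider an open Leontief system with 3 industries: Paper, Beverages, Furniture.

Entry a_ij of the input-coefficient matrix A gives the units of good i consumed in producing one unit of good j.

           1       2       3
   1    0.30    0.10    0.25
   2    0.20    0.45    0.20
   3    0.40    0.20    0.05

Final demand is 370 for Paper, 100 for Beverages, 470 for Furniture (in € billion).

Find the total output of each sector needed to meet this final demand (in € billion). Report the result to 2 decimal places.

x_1 = 1086.67, x_2 = 999.80, x_3 = 1162.77

I − A =
  [   0.70    -0.10    -0.25]
  [  -0.20     0.55    -0.20]
  [  -0.40    -0.20     0.95]
Cofactors of I−A, C_ij = (−1)^(i+j)·(minor ij) (rows/columns in the sector order above):
  C_11 = (0.55)(0.95) − (-0.20)(-0.20) = 0.4825
  C_12 = −[(-0.20)(0.95) − (-0.20)(-0.40)] = 0.2700
  C_13 = (-0.20)(-0.20) − (0.55)(-0.40) = 0.2600
  C_21 = −[(-0.10)(0.95) − (-0.25)(-0.20)] = 0.1450
  C_22 = (0.70)(0.95) − (-0.25)(-0.40) = 0.5650
  C_23 = −[(0.70)(-0.20) − (-0.10)(-0.40)] = 0.1800
  C_31 = (-0.10)(-0.20) − (-0.25)(0.55) = 0.1575
  C_32 = −[(0.70)(-0.20) − (-0.25)(-0.20)] = 0.1900
  C_33 = (0.70)(0.55) − (-0.10)(-0.20) = 0.3650
det(I−A) = Σ_j (I−A)_1j·C_1j = (0.70)(0.4825) + (-0.10)(0.2700) + (-0.25)(0.2600) = 0.24575
adj(I−A) = Cᵀ =
  [ 0.4825   0.1450   0.1575]
  [ 0.2700   0.5650   0.1900]
  [ 0.2600   0.1800   0.3650]
(I − A)⁻¹ = adj(I−A) / det(I−A) ≈
  [   1.9634     0.5900     0.6409]
  [   1.0987     2.2991     0.7731]
  [   1.0580     0.7325     1.4852]
x = (I − A)⁻¹ d = adj(I−A)·d / det(I−A), with det(I−A) = 0.24575:
  x_1 = (0.4825·370 + 0.1450·100 + 0.1575·470) / 0.24575 = 267.05 / 0.24575 ≈ 1086.67
  x_2 = (0.2700·370 + 0.5650·100 + 0.1900·470) / 0.24575 = 245.70 / 0.24575 ≈ 999.80
  x_3 = (0.2600·370 + 0.1800·100 + 0.3650·470) / 0.24575 = 285.75 / 0.24575 ≈ 1162.77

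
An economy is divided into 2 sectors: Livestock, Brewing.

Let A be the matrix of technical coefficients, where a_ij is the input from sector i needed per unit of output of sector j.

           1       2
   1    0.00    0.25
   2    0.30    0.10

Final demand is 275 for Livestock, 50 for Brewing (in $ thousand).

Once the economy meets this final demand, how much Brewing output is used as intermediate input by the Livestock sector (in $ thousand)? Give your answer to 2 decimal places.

z_21 = 94.55

I − A =
  [   1.00    -0.25]
  [  -0.30     0.90]
det(I−A) = (1.00)(0.90) − (-0.25)(-0.30) = 0.8250
adj(I−A) = [[0.90, 0.25], [0.30, 1.00]]
(I − A)⁻¹ = adj(I−A) / det(I−A) ≈
  [   1.0909     0.3030]
  [   0.3636     1.2121]
First solve x = (I − A)⁻¹ d = adj(I−A)·d / det(I−A); in particular x_1 = (0.90·275 + 0.25·50) / 0.8250 = 260.00 / 0.8250 ≈ 315.1515.
Intermediate flow from 2 to 1: z_21 = a_21 · x_1 = 0.30 × 260.00 / 0.8250 = 78.00 / 0.8250 ≈ 94.55.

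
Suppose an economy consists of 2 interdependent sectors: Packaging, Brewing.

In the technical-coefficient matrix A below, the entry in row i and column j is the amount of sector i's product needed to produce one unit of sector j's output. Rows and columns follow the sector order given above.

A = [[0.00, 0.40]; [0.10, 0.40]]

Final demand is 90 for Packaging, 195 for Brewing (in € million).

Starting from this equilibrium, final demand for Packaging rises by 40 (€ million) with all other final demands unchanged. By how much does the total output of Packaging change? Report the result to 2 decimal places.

I − A =
  [   1.00    -0.40]
  [  -0.10     0.60]
det(I−A) = (1.00)(0.60) − (-0.40)(-0.10) = 0.5600
adj(I−A) = [[0.60, 0.40], [0.10, 1.00]]
(I − A)⁻¹ = adj(I−A) / det(I−A) ≈
  [   1.0714     0.7143]
  [   0.1786     1.7857]
Δx = (I − A)⁻¹ Δd with Δd having +40 in the Packaging component and 0 elsewhere.
So Δx_P = L_PP · (+40), where L_PP = adj(I−A)_PP / det(I−A) = 0.60 / 0.5600.
Δx_P = 0.60 × (+40) / 0.5600 = 24.00 / 0.5600 ≈ 42.86.

Δx_P = 42.86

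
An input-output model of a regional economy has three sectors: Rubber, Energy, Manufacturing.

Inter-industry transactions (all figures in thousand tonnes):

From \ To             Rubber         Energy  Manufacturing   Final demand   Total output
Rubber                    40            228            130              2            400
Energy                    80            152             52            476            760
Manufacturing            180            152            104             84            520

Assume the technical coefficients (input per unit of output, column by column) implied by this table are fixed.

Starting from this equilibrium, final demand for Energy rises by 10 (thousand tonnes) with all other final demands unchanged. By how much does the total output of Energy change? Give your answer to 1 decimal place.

Δx_E = 15.3

Technical coefficients a_ij = z_ij / X_j:
  a_RR = 40/400 = 0.10, a_ER = 80/400 = 0.20, a_MR = 180/400 = 0.45
  a_RE = 228/760 = 0.30, a_EE = 152/760 = 0.20, a_ME = 152/760 = 0.20
  a_RM = 130/520 = 0.25, a_EM = 52/520 = 0.10, a_MM = 104/520 = 0.20
I − A =
  [   0.90    -0.30    -0.25]
  [  -0.20     0.80    -0.10]
  [  -0.45    -0.20     0.80]
Cofactors of I−A, C_ij = (−1)^(i+j)·(minor ij) (rows/columns in the sector order above):
  C_11 = (0.80)(0.80) − (-0.10)(-0.20) = 0.6200
  C_12 = −[(-0.20)(0.80) − (-0.10)(-0.45)] = 0.2050
  C_13 = (-0.20)(-0.20) − (0.80)(-0.45) = 0.4000
  C_21 = −[(-0.30)(0.80) − (-0.25)(-0.20)] = 0.2900
  C_22 = (0.90)(0.80) − (-0.25)(-0.45) = 0.6075
  C_23 = −[(0.90)(-0.20) − (-0.30)(-0.45)] = 0.3150
  C_31 = (-0.30)(-0.10) − (-0.25)(0.80) = 0.2300
  C_32 = −[(0.90)(-0.10) − (-0.25)(-0.20)] = 0.1400
  C_33 = (0.90)(0.80) − (-0.30)(-0.20) = 0.6600
det(I−A) = Σ_j (I−A)_1j·C_1j = (0.90)(0.6200) + (-0.30)(0.2050) + (-0.25)(0.4000) = 0.3965
adj(I−A) = Cᵀ =
  [ 0.6200   0.2900   0.2300]
  [ 0.2050   0.6075   0.1400]
  [ 0.4000   0.3150   0.6600]
(I − A)⁻¹ = adj(I−A) / det(I−A) ≈
  [   1.5637     0.7314     0.5801]
  [   0.5170     1.5322     0.3531]
  [   1.0088     0.7945     1.6646]
Δx = (I − A)⁻¹ Δd with Δd having +10 in the Energy component and 0 elsewhere.
So Δx_E = L_EE · (+10), where L_EE = adj(I−A)_EE / det(I−A) = 0.6075 / 0.3965.
Δx_E = 0.6075 × (+10) / 0.3965 = 6.075 / 0.3965 ≈ 15.3.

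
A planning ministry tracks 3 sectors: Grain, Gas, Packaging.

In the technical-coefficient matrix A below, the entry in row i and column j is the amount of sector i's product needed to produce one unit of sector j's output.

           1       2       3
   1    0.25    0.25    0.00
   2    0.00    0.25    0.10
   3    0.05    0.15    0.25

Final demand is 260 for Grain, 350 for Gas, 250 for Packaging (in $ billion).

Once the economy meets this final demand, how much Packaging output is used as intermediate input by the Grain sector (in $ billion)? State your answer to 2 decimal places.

I − A =
  [   0.75    -0.25     0.00]
  [   0.00     0.75    -0.10]
  [  -0.05    -0.15     0.75]
Cofactors of I−A, C_ij = (−1)^(i+j)·(minor ij) (rows/columns in the sector order above):
  C_11 = (0.75)(0.75) − (-0.10)(-0.15) = 0.5475
  C_12 = −[(0.00)(0.75) − (-0.10)(-0.05)] = 0.0050
  C_13 = (0.00)(-0.15) − (0.75)(-0.05) = 0.0375
  C_21 = −[(-0.25)(0.75) − (0.00)(-0.15)] = 0.1875
  C_22 = (0.75)(0.75) − (0.00)(-0.05) = 0.5625
  C_23 = −[(0.75)(-0.15) − (-0.25)(-0.05)] = 0.1250
  C_31 = (-0.25)(-0.10) − (0.00)(0.75) = 0.0250
  C_32 = −[(0.75)(-0.10) − (0.00)(0.00)] = 0.0750
  C_33 = (0.75)(0.75) − (-0.25)(0.00) = 0.5625
det(I−A) = Σ_j (I−A)_1j·C_1j = (0.75)(0.5475) + (-0.25)(0.0050) + (0.00)(0.0375) = 0.409375
adj(I−A) = Cᵀ =
  [ 0.5475   0.1875   0.0250]
  [ 0.0050   0.5625   0.0750]
  [ 0.0375   0.1250   0.5625]
(I − A)⁻¹ = adj(I−A) / det(I−A) ≈
  [   1.3374     0.4580     0.0611]
  [   0.0122     1.3740     0.1832]
  [   0.0916     0.3053     1.3740]
First solve x = (I − A)⁻¹ d = adj(I−A)·d / det(I−A); in particular x_1 = (0.5475·260 + 0.1875·350 + 0.0250·250) / 0.409375 = 214.225 / 0.409375 ≈ 523.2977.
Intermediate flow from 3 to 1: z_31 = a_31 · x_1 = 0.05 × 214.225 / 0.409375 = 10.71125 / 0.409375 ≈ 26.16.

z_31 = 26.16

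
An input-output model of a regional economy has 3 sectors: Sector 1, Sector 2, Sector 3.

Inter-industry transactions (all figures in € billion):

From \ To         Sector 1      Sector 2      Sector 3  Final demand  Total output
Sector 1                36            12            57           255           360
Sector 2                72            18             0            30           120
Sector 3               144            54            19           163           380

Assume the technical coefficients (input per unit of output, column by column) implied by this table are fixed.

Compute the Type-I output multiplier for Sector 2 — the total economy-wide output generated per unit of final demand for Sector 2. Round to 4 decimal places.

Technical coefficients a_ij = z_ij / X_j:
  a_11 = 36/360 = 0.10, a_21 = 72/360 = 0.20, a_31 = 144/360 = 0.40
  a_12 = 12/120 = 0.10, a_22 = 18/120 = 0.15, a_32 = 54/120 = 0.45
  a_13 = 57/380 = 0.15, a_23 = 0/380 = 0.00, a_33 = 19/380 = 0.05
I − A =
  [   0.90    -0.10    -0.15]
  [  -0.20     0.85     0.00]
  [  -0.40    -0.45     0.95]
Cofactors of I−A, C_ij = (−1)^(i+j)·(minor ij) (rows/columns in the sector order above):
  C_11 = (0.85)(0.95) − (0.00)(-0.45) = 0.8075
  C_12 = −[(-0.20)(0.95) − (0.00)(-0.40)] = 0.1900
  C_13 = (-0.20)(-0.45) − (0.85)(-0.40) = 0.4300
  C_21 = −[(-0.10)(0.95) − (-0.15)(-0.45)] = 0.1625
  C_22 = (0.90)(0.95) − (-0.15)(-0.40) = 0.7950
  C_23 = −[(0.90)(-0.45) − (-0.10)(-0.40)] = 0.4450
  C_31 = (-0.10)(0.00) − (-0.15)(0.85) = 0.1275
  C_32 = −[(0.90)(0.00) − (-0.15)(-0.20)] = 0.0300
  C_33 = (0.90)(0.85) − (-0.10)(-0.20) = 0.7450
det(I−A) = Σ_j (I−A)_1j·C_1j = (0.90)(0.8075) + (-0.10)(0.1900) + (-0.15)(0.4300) = 0.64325
adj(I−A) = Cᵀ =
  [ 0.8075   0.1625   0.1275]
  [ 0.1900   0.7950   0.0300]
  [ 0.4300   0.4450   0.7450]
(I − A)⁻¹ = adj(I−A) / det(I−A) ≈
  [   1.25534     0.25262     0.19821]
  [   0.29538     1.23591     0.04664]
  [   0.66848     0.69180     1.15818]
The output multiplier for sector j is the column-j sum of the Leontief inverse (I − A)⁻¹ = adj(I−A) / det(I−A).
Column 2 of adj(I−A): (0.1625, 0.7950, 0.4450); det(I−A) = 0.64325.
m_2 = (0.1625 + 0.7950 + 0.4450) / 0.64325 = 1.4025 / 0.64325 ≈ 2.1803.

m_2 = 2.1803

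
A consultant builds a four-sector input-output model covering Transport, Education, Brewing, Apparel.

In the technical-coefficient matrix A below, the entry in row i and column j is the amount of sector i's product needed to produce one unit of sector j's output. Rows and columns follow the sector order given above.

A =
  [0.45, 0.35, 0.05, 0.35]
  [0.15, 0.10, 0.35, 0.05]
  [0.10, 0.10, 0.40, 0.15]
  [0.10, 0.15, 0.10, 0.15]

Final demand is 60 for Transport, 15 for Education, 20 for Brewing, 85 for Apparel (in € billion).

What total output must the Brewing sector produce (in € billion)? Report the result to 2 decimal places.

I − A =
  [   0.55    -0.35    -0.05    -0.35]
  [  -0.15     0.90    -0.35    -0.05]
  [  -0.10    -0.10     0.60    -0.15]
  [  -0.10    -0.15    -0.10     0.85]
Compute the cofactors C_ij = (−1)^(i+j)·(3×3 minor ij) of I−A; the adjugate is their transpose:
adj(I−A) = Cᵀ =
  [ 0.402875   0.213625   0.193625   0.212625]
  [ 0.112750   0.242750   0.166000   0.090000]
  [ 0.105875   0.095875   0.330875   0.107625]
  [ 0.079750   0.079250   0.091000   0.228750]
det(I−A) = Σ_j (I−A)_1j·C_1j = (0.55)(0.402875) + (-0.35)(0.112750) + (-0.05)(0.105875) + (-0.35)(0.079750) = 0.1489125
(I − A)⁻¹ = adj(I−A) / det(I−A) ≈
  [   2.7054     1.4346     1.3003     1.4279]
  [   0.7572     1.6302     1.1147     0.6044]
  [   0.7110     0.6438     2.2219     0.7227]
  [   0.5355     0.5322     0.6111     1.5361]
x = (I − A)⁻¹ d = adj(I−A)·d / det(I−A), with det(I−A) = 0.1489125:
  x_1 = (0.402875·60 + 0.213625·15 + 0.193625·20 + 0.212625·85) / 0.1489125 = 49.3225 / 0.1489125 ≈ 331.22
  x_2 = (0.112750·60 + 0.242750·15 + 0.166000·20 + 0.090000·85) / 0.1489125 = 21.37625 / 0.1489125 ≈ 143.55
  x_3 = (0.105875·60 + 0.095875·15 + 0.330875·20 + 0.107625·85) / 0.1489125 = 23.55625 / 0.1489125 ≈ 158.19
  x_4 = (0.079750·60 + 0.079250·15 + 0.091000·20 + 0.228750·85) / 0.1489125 = 27.2375 / 0.1489125 ≈ 182.91

x_3 = 158.19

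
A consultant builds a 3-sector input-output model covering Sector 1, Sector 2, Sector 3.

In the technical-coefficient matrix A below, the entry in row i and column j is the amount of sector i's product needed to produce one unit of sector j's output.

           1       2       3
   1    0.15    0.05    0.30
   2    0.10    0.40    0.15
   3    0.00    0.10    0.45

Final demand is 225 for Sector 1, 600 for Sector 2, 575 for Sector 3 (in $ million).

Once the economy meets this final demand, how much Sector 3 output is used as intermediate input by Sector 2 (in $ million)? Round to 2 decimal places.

z_32 = 146.35

I − A =
  [   0.85    -0.05    -0.30]
  [  -0.10     0.60    -0.15]
  [   0.00    -0.10     0.55]
Cofactors of I−A, C_ij = (−1)^(i+j)·(minor ij) (rows/columns in the sector order above):
  C_11 = (0.60)(0.55) − (-0.15)(-0.10) = 0.3150
  C_12 = −[(-0.10)(0.55) − (-0.15)(0.00)] = 0.0550
  C_13 = (-0.10)(-0.10) − (0.60)(0.00) = 0.0100
  C_21 = −[(-0.05)(0.55) − (-0.30)(-0.10)] = 0.0575
  C_22 = (0.85)(0.55) − (-0.30)(0.00) = 0.4675
  C_23 = −[(0.85)(-0.10) − (-0.05)(0.00)] = 0.0850
  C_31 = (-0.05)(-0.15) − (-0.30)(0.60) = 0.1875
  C_32 = −[(0.85)(-0.15) − (-0.30)(-0.10)] = 0.1575
  C_33 = (0.85)(0.60) − (-0.05)(-0.10) = 0.5050
det(I−A) = Σ_j (I−A)_1j·C_1j = (0.85)(0.3150) + (-0.05)(0.0550) + (-0.30)(0.0100) = 0.2620
adj(I−A) = Cᵀ =
  [ 0.3150   0.0575   0.1875]
  [ 0.0550   0.4675   0.1575]
  [ 0.0100   0.0850   0.5050]
(I − A)⁻¹ = adj(I−A) / det(I−A) ≈
  [   1.2023     0.2195     0.7156]
  [   0.2099     1.7844     0.6011]
  [   0.0382     0.3244     1.9275]
First solve x = (I − A)⁻¹ d = adj(I−A)·d / det(I−A); in particular x_2 = (0.0550·225 + 0.4675·600 + 0.1575·575) / 0.2620 = 383.4375 / 0.2620 ≈ 1463.5019.
Intermediate flow from 3 to 2: z_32 = a_32 · x_2 = 0.10 × 383.4375 / 0.2620 = 38.34375 / 0.2620 ≈ 146.35.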